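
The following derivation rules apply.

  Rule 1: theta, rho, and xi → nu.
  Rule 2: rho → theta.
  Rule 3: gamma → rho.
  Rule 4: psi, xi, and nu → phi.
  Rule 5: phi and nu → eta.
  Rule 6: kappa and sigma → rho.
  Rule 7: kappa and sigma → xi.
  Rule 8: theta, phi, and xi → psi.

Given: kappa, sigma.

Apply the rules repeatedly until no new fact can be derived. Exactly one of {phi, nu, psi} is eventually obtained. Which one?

nu

kappa and sigma hold, so rho follows (Rule 6).
kappa and sigma hold, so xi follows (Rule 7).
rho holds, so theta follows (Rule 2).
From theta, rho, and xi, Rule 1 gives nu.
phi would need psi, xi, and nu (Rule 4), but psi is never established. psi would need theta, phi, and xi (Rule 8), but phi is never established.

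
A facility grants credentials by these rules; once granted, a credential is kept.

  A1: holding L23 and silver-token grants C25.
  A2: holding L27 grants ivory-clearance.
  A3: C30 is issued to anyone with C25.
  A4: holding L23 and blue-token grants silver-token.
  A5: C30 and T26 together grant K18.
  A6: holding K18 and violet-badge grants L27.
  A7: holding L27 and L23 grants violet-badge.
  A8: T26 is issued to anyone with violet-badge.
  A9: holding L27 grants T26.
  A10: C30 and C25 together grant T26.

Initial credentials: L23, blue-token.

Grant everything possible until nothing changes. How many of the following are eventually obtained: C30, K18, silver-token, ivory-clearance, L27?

Holding L23 and blue-token grants silver-token (A4).
Holding L23 and silver-token grants C25 (A1).
Holding C25 grants C30 (A3).
Holding C30 and C25 grants T26 (A10).
Holding C30 and T26 grants K18 (A5).
C30: reached.
K18: reached.
silver-token: reached.
ivory-clearance would need L27 (A2), but L27 is never granted.
L27 would need K18 and violet-badge (A6), but violet-badge is never granted.
Reached: C30, K18, and silver-token — 3 of the 5.

3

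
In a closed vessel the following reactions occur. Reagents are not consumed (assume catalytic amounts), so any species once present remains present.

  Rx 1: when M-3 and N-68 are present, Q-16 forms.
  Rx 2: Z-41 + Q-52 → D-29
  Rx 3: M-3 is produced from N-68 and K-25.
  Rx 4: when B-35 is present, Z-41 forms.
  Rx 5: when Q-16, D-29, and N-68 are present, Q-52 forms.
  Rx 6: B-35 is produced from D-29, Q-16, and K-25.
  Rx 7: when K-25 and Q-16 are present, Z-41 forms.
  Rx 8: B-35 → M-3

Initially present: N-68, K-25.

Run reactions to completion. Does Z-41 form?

N-68 and K-25 present → M-3 forms (Rx 3).
M-3 and N-68 present → Q-16 forms (Rx 1).
K-25 and Q-16 present → Z-41 forms (Rx 7).

Yes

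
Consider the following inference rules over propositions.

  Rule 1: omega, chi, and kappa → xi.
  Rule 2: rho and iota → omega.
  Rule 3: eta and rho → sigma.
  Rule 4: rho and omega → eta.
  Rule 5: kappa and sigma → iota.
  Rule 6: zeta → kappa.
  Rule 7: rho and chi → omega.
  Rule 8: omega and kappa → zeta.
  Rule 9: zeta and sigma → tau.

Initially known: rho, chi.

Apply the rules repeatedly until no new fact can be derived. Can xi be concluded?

xi would need omega, chi, and kappa (Rule 1), but kappa is never established.

No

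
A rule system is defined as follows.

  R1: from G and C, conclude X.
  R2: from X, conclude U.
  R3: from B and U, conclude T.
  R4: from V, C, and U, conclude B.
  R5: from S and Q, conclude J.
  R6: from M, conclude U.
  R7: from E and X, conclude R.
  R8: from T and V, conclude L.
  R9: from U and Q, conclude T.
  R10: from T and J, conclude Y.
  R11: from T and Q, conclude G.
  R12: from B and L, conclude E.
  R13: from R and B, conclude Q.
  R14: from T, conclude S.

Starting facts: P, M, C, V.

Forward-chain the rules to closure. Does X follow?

X would need G and C (R1), but G is never established.

No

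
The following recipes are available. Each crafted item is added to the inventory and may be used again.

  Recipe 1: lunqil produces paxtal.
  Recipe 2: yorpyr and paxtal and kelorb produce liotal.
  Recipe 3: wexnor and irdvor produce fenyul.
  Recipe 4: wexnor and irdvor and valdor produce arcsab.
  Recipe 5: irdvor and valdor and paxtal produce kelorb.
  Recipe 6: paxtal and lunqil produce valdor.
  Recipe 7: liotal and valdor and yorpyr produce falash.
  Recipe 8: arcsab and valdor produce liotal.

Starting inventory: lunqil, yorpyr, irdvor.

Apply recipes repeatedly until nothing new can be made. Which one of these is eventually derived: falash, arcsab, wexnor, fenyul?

falash

lunqil → paxtal (Recipe 1).
Using Recipe 6, paxtal and lunqil make valdor.
irdvor and valdor and paxtal → kelorb (Recipe 5).
Using Recipe 2, yorpyr, paxtal, and kelorb make liotal.
Using Recipe 7, liotal, valdor, and yorpyr make falash.
No rule produces wexnor, and it is not given. arcsab would need wexnor, irdvor, and valdor (Recipe 4), but wexnor is never obtained. fenyul would need wexnor and irdvor (Recipe 3), but wexnor is never obtained.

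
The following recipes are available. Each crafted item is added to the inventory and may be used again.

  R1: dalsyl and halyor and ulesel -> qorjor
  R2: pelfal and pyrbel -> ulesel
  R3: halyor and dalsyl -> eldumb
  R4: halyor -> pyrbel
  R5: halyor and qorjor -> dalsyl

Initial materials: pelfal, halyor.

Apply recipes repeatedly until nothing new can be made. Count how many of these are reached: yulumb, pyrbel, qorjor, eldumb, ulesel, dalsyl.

Using R4, halyor makes pyrbel.
Using R2, pelfal and pyrbel make ulesel.
No rule produces yulumb, and it is not given.
pyrbel: reached.
qorjor would need dalsyl, halyor, and ulesel (R1), but dalsyl is never obtained.
eldumb would need halyor and dalsyl (R3), but dalsyl is never obtained.
ulesel: reached.
dalsyl would need halyor and qorjor (R5), but qorjor is never obtained.
Reached: pyrbel and ulesel — 2 of the 6.

2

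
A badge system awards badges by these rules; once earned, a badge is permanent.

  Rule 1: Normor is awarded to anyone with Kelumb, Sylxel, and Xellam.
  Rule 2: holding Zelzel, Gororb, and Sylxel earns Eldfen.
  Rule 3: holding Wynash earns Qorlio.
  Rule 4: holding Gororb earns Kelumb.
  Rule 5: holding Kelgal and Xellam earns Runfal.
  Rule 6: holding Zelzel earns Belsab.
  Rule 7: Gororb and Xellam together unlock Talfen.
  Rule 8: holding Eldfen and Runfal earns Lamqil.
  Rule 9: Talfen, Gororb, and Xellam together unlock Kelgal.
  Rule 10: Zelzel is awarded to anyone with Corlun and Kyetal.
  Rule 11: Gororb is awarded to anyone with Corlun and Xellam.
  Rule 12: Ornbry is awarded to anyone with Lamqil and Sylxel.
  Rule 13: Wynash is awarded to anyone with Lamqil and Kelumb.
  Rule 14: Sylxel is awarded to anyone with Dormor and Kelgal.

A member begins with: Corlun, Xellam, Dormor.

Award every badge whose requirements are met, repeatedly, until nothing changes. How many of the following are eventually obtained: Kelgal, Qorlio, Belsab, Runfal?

2

With Corlun and Xellam, Gororb is earned (Rule 11).
With Gororb and Xellam, Talfen is earned (Rule 7).
With Talfen, Gororb, and Xellam, Kelgal is earned (Rule 9).
With Kelgal and Xellam, Runfal is earned (Rule 5).
Kelgal: reached.
Qorlio would need Wynash (Rule 3), but Wynash is never earned.
Belsab would need Zelzel (Rule 6), but Zelzel is never earned.
Runfal: reached.
Reached: Kelgal and Runfal — 2 of the 4.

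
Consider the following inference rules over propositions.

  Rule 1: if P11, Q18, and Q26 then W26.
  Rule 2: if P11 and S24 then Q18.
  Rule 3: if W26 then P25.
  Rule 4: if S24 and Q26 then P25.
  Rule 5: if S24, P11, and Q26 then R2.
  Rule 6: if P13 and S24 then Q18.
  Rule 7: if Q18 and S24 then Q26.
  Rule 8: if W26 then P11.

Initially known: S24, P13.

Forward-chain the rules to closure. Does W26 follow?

W26 would need P11, Q18, and Q26 (Rule 1), but P11 is never established.

No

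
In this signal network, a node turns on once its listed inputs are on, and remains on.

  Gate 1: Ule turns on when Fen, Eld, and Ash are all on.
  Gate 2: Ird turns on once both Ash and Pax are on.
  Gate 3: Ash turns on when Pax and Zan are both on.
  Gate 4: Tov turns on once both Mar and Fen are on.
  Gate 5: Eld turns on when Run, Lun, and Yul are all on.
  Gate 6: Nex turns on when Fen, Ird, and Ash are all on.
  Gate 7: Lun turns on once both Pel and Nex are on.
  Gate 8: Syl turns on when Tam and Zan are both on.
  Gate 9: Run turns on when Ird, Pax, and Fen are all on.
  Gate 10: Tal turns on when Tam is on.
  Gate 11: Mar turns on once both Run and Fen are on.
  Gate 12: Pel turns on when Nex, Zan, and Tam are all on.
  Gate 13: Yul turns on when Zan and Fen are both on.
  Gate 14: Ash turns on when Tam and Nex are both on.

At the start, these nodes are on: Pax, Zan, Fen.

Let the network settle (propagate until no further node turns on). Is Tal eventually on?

Tal would need Tam (Gate 10), but Tam never turns on.

No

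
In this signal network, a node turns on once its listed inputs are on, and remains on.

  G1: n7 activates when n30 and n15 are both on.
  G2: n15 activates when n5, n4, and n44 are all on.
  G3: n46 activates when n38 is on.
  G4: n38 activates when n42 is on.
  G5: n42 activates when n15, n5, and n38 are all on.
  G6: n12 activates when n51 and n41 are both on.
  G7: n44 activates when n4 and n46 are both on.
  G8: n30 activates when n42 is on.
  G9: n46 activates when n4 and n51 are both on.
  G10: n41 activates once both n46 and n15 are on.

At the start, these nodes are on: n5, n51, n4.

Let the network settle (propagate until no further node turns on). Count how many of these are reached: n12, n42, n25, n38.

1

n4 and n51 are on, so n46 activates (G9).
G7: n4 and n46 on → n44 on.
n5, n4, and n44 are on, so n15 activates (G2).
n46 and n15 are on, so n41 activates (G10).
G6: n51 and n41 on → n12 on.
n12: reached.
n42 would need n15, n5, and n38 (G5), but n38 never turns on.
No rule produces n25, and it is not given.
n38 would need n42 (G4), but n42 never turns on.
Reached: n12 — 1 of the 4.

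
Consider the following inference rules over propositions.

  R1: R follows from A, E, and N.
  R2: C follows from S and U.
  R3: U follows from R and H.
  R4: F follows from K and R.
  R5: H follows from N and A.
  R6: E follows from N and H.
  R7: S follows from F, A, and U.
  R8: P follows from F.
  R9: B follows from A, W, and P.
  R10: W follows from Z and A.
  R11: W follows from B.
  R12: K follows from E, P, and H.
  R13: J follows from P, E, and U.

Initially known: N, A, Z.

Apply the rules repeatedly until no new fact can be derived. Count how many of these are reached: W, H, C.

2

From N and A, R5 gives H.
From Z and A, R10 gives W.
W: reached.
H: reached.
C would need S and U (R2), but S is never established.
Reached: W and H — 2 of the 3.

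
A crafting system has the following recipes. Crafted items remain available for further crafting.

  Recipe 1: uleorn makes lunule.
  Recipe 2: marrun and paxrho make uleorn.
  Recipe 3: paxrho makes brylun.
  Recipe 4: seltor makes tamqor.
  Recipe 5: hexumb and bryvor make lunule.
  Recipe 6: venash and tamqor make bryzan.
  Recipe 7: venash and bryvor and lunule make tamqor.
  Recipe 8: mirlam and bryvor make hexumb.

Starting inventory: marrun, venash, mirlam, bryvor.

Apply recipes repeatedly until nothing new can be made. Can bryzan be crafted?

Yes

Using Recipe 8, mirlam and bryvor make hexumb.
hexumb and bryvor → lunule (Recipe 5).
venash and bryvor and lunule → tamqor (Recipe 7).
Using Recipe 6, venash and tamqor make bryzan.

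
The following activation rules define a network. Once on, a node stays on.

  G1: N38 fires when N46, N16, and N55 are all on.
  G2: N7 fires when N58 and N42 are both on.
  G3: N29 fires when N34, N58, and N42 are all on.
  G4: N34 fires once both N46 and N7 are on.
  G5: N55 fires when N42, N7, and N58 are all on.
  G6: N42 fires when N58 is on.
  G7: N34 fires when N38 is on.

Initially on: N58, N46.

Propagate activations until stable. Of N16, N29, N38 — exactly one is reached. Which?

N29

G6: N58 on → N42 on.
N58 and N42 are on, so N7 fires (G2).
N46 and N7 are on, so N34 fires (G4).
N34, N58, and N42 are on, so N29 fires (G3).
N38 would need N46, N16, and N55 (G1), but N16 never turns on. No rule produces N16, and it is not given.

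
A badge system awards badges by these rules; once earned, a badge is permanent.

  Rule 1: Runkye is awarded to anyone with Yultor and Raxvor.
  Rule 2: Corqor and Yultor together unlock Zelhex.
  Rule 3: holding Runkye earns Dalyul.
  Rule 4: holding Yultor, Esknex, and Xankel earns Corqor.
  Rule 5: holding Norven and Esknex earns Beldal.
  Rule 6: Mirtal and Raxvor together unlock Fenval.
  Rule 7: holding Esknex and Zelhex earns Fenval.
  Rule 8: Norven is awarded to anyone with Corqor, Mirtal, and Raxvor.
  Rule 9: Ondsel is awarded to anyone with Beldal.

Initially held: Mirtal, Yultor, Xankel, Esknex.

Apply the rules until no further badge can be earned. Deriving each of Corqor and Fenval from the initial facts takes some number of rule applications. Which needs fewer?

Corqor

Corqor: With Yultor, Esknex, and Xankel, Corqor is earned (Rule 4). [1 rule application]
Fenval: With Yultor, Esknex, and Xankel, Corqor is earned (Rule 4). With Corqor and Yultor, Zelhex is earned (Rule 2). With Esknex and Zelhex, Fenval is earned (Rule 7). [3 rule applications]
Corqor needs fewer.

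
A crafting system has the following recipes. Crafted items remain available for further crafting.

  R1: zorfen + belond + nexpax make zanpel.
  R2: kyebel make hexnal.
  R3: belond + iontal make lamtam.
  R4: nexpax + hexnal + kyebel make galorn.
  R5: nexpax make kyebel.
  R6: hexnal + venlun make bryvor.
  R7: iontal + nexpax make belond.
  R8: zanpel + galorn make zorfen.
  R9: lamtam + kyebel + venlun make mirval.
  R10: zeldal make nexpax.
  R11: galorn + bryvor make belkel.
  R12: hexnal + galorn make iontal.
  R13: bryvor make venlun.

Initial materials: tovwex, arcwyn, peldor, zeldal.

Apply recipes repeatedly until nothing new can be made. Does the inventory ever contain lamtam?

Using R10, zeldal makes nexpax.
nexpax → kyebel (R5).
kyebel → hexnal (R2).
nexpax + hexnal + kyebel → galorn (R4).
hexnal + galorn → iontal (R12).
Using R7, iontal and nexpax make belond.
Using R3, belond and iontal make lamtam.

Yes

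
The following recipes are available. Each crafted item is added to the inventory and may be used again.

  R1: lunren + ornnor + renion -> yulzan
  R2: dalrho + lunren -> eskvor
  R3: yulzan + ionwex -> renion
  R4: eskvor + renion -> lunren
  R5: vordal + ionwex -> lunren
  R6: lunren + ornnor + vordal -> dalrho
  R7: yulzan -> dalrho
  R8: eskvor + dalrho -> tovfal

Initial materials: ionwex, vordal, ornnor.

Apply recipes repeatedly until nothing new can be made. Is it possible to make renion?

renion would need yulzan and ionwex (R3), but yulzan is never obtained.

No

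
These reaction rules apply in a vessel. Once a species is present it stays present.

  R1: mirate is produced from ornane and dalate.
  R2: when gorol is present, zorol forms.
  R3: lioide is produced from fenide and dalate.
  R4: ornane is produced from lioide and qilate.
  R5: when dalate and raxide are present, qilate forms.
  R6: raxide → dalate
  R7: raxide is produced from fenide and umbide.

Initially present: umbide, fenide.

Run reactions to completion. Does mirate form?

Yes

fenide and umbide present → raxide forms (R7).
raxide present → dalate forms (R6).
dalate and raxide present → qilate forms (R5).
fenide and dalate present → lioide forms (R3).
lioide and qilate present → ornane forms (R4).
ornane and dalate present → mirate forms (R1).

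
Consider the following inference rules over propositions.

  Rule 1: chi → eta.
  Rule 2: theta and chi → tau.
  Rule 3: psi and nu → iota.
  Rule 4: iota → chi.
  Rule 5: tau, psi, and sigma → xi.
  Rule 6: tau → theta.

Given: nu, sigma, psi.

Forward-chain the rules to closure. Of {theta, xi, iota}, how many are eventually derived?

psi and nu hold, so iota follows (Rule 3).
theta would need tau (Rule 6), but tau is never established.
xi would need tau, psi, and sigma (Rule 5), but tau is never established.
iota: reached.
Reached: iota — 1 of the 3.

1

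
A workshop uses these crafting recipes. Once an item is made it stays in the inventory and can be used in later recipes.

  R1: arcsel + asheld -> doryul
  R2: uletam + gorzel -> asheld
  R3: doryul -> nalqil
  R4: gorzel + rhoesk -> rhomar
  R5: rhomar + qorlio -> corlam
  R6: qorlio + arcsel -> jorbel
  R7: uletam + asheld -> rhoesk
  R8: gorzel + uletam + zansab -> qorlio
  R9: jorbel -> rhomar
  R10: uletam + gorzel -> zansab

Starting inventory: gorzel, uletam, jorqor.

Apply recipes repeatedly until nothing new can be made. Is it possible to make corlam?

Yes

Using R2, uletam and gorzel make asheld.
Using R10, uletam and gorzel make zansab.
gorzel + uletam + zansab -> qorlio (R8).
uletam + asheld -> rhoesk (R7).
Using R4, gorzel and rhoesk make rhomar.
rhomar + qorlio -> corlam (R5).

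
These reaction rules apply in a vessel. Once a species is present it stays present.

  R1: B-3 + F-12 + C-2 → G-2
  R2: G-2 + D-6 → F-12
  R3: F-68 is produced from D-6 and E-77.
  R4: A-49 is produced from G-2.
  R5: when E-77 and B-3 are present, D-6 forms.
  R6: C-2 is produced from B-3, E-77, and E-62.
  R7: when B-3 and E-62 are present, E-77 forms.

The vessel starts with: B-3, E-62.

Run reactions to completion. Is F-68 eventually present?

Yes

B-3 and E-62 present → E-77 forms (R7).
E-77 and B-3 present → D-6 forms (R5).
D-6 and E-77 present → F-68 forms (R3).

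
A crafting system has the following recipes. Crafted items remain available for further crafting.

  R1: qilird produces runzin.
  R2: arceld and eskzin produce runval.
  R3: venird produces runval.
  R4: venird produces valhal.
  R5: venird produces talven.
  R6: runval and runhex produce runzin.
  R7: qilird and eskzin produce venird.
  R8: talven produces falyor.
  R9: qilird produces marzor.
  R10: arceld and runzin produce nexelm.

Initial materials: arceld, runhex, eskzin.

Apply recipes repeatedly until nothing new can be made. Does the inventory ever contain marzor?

No

marzor would need qilird (R9), but qilird is never obtained.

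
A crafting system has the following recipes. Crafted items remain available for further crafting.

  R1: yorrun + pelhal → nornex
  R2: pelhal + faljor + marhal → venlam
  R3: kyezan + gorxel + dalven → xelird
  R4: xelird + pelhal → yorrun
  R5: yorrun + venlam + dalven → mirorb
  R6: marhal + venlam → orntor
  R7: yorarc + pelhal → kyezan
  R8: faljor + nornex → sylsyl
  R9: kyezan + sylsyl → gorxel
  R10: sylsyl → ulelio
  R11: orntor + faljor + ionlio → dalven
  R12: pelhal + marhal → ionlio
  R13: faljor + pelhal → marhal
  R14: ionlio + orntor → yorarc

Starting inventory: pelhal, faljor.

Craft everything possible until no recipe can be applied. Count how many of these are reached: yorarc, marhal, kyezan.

3

Using R13, faljor and pelhal make marhal.
pelhal + faljor + marhal → venlam (R2).
pelhal + marhal → ionlio (R12).
marhal + venlam → orntor (R6).
Using R14, ionlio and orntor make yorarc.
yorarc + pelhal → kyezan (R7).
yorarc: reached.
marhal: reached.
kyezan: reached.
All 3 are reached.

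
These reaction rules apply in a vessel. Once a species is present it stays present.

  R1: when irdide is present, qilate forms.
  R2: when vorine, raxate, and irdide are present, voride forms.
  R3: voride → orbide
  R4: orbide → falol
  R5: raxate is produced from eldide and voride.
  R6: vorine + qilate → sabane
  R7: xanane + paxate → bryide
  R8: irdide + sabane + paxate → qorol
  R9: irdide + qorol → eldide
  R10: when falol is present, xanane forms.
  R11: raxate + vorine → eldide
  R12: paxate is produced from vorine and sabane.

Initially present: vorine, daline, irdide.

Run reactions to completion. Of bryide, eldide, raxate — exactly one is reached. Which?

irdide present → qilate forms (R1).
vorine and qilate present → sabane forms (R6).
vorine and sabane present → paxate forms (R12).
irdide, sabane, and paxate present → qorol forms (R8).
irdide and qorol present → eldide forms (R9).
raxate would need eldide and voride (R5), but voride never forms. bryide would need xanane and paxate (R7), but xanane never forms.

eldide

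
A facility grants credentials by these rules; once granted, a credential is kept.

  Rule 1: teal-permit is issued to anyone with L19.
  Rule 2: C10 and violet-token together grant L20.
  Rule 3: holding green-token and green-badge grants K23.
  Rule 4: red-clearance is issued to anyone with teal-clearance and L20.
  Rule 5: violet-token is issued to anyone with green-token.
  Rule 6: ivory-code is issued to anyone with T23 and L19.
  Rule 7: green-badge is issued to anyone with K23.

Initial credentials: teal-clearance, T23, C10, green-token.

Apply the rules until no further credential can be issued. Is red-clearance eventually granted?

Yes

Holding green-token grants violet-token (Rule 5).
Holding C10 and violet-token grants L20 (Rule 2).
Holding teal-clearance and L20 grants red-clearance (Rule 4).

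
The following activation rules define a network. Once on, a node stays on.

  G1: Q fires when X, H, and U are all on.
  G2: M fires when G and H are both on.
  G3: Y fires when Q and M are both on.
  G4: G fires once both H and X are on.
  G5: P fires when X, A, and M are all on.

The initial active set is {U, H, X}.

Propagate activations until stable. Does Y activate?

G4: H and X on → G on.
G1: X, H, and U on → Q on.
G and H are on, so M fires (G2).
Q and M are on, so Y fires (G3).

Yes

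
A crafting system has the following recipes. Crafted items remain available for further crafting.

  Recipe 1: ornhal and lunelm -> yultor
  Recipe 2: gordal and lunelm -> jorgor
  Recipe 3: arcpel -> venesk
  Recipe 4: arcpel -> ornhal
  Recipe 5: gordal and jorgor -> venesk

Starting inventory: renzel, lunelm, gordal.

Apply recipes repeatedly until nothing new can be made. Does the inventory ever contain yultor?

yultor would need ornhal and lunelm (Recipe 1), but ornhal is never obtained.

No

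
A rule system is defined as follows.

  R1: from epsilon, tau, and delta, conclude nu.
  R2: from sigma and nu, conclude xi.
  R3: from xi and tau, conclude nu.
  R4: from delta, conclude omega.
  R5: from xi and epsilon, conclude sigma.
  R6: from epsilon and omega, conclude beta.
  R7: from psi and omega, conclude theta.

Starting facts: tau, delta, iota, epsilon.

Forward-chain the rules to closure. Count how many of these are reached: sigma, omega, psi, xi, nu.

From epsilon, tau, and delta, R1 gives nu.
delta holds, so omega follows (R4).
sigma would need xi and epsilon (R5), but xi is never established.
omega: reached.
No rule produces psi, and it is not given.
xi would need sigma and nu (R2), but sigma is never established.
nu: reached.
Reached: omega and nu — 2 of the 5.

2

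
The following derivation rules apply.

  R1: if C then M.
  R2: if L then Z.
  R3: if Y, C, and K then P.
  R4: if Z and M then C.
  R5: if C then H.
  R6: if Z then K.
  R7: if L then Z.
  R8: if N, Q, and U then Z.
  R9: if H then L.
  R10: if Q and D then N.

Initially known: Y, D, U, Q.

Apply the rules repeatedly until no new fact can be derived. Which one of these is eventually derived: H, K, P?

Q and D hold, so N follows (R10).
From N, Q, and U, R8 gives Z.
From Z, R6 gives K.
H would need C (R5), but C is never established. P would need Y, C, and K (R3), but C is never established.

K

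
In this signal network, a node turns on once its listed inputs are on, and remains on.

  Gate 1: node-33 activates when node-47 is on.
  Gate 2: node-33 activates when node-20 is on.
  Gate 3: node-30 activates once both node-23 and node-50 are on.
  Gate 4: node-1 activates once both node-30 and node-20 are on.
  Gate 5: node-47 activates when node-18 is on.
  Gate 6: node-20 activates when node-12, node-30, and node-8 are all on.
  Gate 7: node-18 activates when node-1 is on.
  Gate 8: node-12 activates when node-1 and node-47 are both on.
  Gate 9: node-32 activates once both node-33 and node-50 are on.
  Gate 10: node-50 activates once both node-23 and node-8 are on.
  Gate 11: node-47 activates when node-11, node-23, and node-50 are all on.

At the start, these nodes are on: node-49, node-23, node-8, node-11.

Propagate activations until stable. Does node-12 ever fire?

No

node-12 would need node-1 and node-47 (Gate 8), but node-1 never turns on.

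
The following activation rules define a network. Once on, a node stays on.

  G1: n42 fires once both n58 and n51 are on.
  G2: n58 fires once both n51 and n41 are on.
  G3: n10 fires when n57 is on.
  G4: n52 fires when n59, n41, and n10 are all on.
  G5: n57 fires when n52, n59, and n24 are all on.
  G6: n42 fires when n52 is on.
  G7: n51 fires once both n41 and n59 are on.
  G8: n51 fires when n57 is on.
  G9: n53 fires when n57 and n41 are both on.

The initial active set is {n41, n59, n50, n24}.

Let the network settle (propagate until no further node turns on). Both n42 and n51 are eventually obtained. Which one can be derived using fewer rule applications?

n51: G7: n41 and n59 on → n51 on. [1 rule application]
n42: n41 and n59 are on, so n51 fires (G7). G2: n51 and n41 on → n58 on. G1: n58 and n51 on → n42 on. [3 rule applications]
n51 needs fewer.

n51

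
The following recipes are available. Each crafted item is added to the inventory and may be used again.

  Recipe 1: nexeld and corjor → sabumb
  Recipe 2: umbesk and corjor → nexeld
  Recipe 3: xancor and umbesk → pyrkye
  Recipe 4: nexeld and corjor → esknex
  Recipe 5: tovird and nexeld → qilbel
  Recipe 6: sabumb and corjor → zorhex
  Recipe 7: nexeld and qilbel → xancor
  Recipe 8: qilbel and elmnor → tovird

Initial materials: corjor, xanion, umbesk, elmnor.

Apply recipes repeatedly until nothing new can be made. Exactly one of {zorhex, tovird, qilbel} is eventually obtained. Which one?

umbesk and corjor → nexeld (Recipe 2).
Using Recipe 1, nexeld and corjor make sabumb.
sabumb and corjor → zorhex (Recipe 6).
qilbel would need tovird and nexeld (Recipe 5), but tovird is never obtained. tovird would need qilbel and elmnor (Recipe 8), but qilbel is never obtained.

zorhex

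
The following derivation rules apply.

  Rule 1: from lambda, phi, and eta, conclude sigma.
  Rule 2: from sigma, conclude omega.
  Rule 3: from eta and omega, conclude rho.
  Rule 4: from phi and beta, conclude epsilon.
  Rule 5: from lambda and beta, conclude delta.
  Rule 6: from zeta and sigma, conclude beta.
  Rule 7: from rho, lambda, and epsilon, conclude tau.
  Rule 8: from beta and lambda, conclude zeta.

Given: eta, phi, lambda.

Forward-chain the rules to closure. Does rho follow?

From lambda, phi, and eta, Rule 1 gives sigma.
sigma holds, so omega follows (Rule 2).
From eta and omega, Rule 3 gives rho.

Yes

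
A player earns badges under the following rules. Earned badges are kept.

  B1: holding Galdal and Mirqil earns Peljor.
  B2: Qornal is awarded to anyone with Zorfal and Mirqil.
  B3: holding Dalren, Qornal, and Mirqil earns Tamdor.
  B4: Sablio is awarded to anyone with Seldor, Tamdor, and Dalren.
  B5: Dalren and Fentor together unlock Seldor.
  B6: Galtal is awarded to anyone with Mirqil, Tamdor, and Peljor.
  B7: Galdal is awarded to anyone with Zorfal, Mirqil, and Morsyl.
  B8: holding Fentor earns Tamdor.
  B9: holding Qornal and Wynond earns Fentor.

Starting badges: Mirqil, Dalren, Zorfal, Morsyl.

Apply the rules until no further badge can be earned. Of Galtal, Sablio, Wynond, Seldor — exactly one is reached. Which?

Galtal

With Zorfal, Mirqil, and Morsyl, Galdal is earned (B7).
With Zorfal and Mirqil, Qornal is earned (B2).
With Dalren, Qornal, and Mirqil, Tamdor is earned (B3).
With Galdal and Mirqil, Peljor is earned (B1).
With Mirqil, Tamdor, and Peljor, Galtal is earned (B6).
Sablio would need Seldor, Tamdor, and Dalren (B4), but Seldor is never earned. No rule produces Wynond, and it is not given. Seldor would need Dalren and Fentor (B5), but Fentor is never earned.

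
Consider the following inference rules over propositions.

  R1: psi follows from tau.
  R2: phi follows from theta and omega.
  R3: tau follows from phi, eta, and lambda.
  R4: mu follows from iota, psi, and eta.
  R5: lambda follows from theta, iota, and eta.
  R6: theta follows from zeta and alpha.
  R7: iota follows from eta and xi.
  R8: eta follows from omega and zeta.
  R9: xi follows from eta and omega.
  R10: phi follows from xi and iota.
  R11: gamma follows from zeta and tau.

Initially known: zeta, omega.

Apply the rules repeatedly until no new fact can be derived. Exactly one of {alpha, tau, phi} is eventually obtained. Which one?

phi

omega and zeta hold, so eta follows (R8).
eta and omega hold, so xi follows (R9).
eta and xi hold, so iota follows (R7).
From xi and iota, R10 gives phi.
tau would need phi, eta, and lambda (R3), but lambda is never established. No rule produces alpha, and it is not given.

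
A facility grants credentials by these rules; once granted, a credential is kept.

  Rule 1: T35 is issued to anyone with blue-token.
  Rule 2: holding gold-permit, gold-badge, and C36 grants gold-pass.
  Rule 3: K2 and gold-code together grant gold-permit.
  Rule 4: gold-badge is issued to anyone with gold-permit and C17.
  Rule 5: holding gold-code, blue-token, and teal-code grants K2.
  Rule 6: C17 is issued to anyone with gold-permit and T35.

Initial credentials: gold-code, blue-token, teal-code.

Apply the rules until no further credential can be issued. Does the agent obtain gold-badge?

Yes

Holding blue-token grants T35 (Rule 1).
Holding gold-code, blue-token, and teal-code grants K2 (Rule 5).
Holding K2 and gold-code grants gold-permit (Rule 3).
Holding gold-permit and T35 grants C17 (Rule 6).
Holding gold-permit and C17 grants gold-badge (Rule 4).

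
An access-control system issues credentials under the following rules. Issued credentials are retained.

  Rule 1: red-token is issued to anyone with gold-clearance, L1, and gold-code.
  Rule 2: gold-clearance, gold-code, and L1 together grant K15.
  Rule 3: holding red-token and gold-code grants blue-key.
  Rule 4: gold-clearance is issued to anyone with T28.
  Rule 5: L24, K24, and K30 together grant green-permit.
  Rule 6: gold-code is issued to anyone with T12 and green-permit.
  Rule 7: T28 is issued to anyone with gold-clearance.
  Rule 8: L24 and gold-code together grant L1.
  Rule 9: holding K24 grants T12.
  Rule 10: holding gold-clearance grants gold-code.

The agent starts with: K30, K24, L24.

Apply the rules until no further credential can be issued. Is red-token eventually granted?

red-token would need gold-clearance, L1, and gold-code (Rule 1), but gold-clearance is never granted.

No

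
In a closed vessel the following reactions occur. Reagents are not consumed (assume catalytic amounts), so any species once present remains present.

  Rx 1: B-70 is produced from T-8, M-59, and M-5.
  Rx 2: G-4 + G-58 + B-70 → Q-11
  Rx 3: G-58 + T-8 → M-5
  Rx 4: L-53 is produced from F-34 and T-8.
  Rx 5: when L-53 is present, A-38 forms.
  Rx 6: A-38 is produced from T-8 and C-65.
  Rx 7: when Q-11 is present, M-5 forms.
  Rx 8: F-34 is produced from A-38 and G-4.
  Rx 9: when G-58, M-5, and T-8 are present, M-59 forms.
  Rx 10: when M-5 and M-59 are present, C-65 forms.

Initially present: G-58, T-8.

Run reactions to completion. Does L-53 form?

No

L-53 would need F-34 and T-8 (Rx 4), but F-34 never forms.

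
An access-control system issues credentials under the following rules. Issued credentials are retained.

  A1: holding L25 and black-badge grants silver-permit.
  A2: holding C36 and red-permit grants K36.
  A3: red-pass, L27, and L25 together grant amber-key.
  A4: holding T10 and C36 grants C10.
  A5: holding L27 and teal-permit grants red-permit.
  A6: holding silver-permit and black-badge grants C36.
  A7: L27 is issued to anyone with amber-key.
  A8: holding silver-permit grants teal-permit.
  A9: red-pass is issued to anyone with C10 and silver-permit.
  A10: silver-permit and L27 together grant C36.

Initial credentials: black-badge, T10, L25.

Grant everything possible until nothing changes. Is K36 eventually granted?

K36 would need C36 and red-permit (A2), but red-permit is never granted.

No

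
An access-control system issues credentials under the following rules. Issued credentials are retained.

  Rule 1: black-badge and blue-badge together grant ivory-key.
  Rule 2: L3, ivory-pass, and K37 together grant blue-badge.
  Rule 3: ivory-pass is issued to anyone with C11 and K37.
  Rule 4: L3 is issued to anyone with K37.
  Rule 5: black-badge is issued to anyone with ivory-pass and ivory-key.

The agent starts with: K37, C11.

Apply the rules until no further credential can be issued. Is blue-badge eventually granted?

Yes

Holding K37 grants L3 (Rule 4).
Holding C11 and K37 grants ivory-pass (Rule 3).
Holding L3, ivory-pass, and K37 grants blue-badge (Rule 2).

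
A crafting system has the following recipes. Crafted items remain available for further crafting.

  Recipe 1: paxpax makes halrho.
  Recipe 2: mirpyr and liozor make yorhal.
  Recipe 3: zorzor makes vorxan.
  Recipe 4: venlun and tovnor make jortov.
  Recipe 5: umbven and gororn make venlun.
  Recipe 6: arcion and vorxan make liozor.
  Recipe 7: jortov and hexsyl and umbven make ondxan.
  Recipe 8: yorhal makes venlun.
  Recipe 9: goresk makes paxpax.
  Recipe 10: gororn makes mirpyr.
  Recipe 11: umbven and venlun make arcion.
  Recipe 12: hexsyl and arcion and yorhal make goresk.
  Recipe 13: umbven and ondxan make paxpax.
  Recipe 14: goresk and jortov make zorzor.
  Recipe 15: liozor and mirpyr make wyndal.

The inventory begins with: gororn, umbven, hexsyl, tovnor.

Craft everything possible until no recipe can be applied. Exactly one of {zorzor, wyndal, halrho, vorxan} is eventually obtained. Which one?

Using Recipe 5, umbven and gororn make venlun.
Using Recipe 4, venlun and tovnor make jortov.
jortov and hexsyl and umbven → ondxan (Recipe 7).
umbven and ondxan → paxpax (Recipe 13).
Using Recipe 1, paxpax makes halrho.
wyndal would need liozor and mirpyr (Recipe 15), but liozor is never obtained. zorzor would need goresk and jortov (Recipe 14), but goresk is never obtained. vorxan would need zorzor (Recipe 3), but zorzor is never obtained.

halrho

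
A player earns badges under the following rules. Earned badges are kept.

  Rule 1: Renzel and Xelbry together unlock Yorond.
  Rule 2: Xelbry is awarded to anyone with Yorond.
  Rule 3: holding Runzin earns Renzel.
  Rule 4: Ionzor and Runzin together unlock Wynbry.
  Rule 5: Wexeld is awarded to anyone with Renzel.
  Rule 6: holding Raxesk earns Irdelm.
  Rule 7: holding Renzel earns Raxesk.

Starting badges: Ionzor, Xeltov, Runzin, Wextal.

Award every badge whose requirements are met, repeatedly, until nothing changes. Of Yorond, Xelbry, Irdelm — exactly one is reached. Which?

With Runzin, Renzel is earned (Rule 3).
With Renzel, Raxesk is earned (Rule 7).
With Raxesk, Irdelm is earned (Rule 6).
Xelbry would need Yorond (Rule 2), but Yorond is never earned. Yorond would need Renzel and Xelbry (Rule 1), but Xelbry is never earned.

Irdelm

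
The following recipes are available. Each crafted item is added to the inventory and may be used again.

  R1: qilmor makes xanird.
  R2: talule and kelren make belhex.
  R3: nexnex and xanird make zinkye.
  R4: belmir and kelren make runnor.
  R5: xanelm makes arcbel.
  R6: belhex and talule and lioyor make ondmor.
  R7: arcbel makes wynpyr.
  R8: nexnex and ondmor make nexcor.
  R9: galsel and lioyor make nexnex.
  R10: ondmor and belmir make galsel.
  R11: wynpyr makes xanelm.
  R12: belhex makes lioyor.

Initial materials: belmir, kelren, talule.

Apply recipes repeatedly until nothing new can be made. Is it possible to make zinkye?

zinkye would need nexnex and xanird (R3), but xanird is never obtained.

No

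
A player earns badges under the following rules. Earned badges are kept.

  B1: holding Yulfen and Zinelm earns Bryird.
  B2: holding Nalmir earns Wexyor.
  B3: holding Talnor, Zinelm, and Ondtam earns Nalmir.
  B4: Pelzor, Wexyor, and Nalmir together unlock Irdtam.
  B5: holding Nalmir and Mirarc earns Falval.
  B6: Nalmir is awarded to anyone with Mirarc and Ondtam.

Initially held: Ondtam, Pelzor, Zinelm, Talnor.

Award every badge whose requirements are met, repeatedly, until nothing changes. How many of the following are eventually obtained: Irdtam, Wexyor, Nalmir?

With Talnor, Zinelm, and Ondtam, Nalmir is earned (B3).
With Nalmir, Wexyor is earned (B2).
With Pelzor, Wexyor, and Nalmir, Irdtam is earned (B4).
Irdtam: reached.
Wexyor: reached.
Nalmir: reached.
All 3 are reached.

3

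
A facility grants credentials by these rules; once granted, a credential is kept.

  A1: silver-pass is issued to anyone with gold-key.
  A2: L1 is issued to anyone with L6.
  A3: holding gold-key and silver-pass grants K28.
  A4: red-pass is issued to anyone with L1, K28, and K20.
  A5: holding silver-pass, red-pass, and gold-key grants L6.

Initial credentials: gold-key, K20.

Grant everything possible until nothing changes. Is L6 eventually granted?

No

L6 would need silver-pass, red-pass, and gold-key (A5), but red-pass is never granted.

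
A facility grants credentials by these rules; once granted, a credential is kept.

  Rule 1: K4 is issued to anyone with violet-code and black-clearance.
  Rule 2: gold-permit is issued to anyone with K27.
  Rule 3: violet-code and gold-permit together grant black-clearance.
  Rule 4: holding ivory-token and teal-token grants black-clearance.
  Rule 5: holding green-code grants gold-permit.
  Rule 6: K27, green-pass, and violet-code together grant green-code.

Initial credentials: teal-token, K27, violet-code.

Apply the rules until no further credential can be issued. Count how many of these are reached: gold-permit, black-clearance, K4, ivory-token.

Holding K27 grants gold-permit (Rule 2).
Holding violet-code and gold-permit grants black-clearance (Rule 3).
Holding violet-code and black-clearance grants K4 (Rule 1).
gold-permit: reached.
black-clearance: reached.
K4: reached.
No rule produces ivory-token, and it is not given.
Reached: gold-permit, black-clearance, and K4 — 3 of the 4.

3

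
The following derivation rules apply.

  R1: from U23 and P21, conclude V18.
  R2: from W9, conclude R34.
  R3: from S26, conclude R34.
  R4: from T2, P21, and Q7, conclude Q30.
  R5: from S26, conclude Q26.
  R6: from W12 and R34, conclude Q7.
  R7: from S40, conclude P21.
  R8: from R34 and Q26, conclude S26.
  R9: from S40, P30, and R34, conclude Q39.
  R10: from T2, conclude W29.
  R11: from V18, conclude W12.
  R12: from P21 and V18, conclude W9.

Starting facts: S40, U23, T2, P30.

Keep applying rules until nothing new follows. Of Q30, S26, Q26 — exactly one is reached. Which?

From S40, R7 gives P21.
U23 and P21 hold, so V18 follows (R1).
From P21 and V18, R12 gives W9.
From V18, R11 gives W12.
From W9, R2 gives R34.
W12 and R34 hold, so Q7 follows (R6).
From T2, P21, and Q7, R4 gives Q30.
S26 would need R34 and Q26 (R8), but Q26 is never established. Q26 would need S26 (R5), but S26 is never established.

Q30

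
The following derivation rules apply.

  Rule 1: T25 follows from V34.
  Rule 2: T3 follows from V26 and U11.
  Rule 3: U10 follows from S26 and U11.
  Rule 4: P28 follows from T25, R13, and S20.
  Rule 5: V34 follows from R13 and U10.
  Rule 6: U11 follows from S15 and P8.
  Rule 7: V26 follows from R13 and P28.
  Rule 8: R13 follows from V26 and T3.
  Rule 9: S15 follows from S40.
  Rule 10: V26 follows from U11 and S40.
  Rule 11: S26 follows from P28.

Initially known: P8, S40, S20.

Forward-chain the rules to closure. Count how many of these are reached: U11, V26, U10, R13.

3

S40 holds, so S15 follows (Rule 9).
From S15 and P8, Rule 6 gives U11.
U11 and S40 hold, so V26 follows (Rule 10).
V26 and U11 hold, so T3 follows (Rule 2).
V26 and T3 hold, so R13 follows (Rule 8).
U11: reached.
V26: reached.
U10 would need S26 and U11 (Rule 3), but S26 is never established.
R13: reached.
Reached: U11, V26, and R13 — 3 of the 4.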